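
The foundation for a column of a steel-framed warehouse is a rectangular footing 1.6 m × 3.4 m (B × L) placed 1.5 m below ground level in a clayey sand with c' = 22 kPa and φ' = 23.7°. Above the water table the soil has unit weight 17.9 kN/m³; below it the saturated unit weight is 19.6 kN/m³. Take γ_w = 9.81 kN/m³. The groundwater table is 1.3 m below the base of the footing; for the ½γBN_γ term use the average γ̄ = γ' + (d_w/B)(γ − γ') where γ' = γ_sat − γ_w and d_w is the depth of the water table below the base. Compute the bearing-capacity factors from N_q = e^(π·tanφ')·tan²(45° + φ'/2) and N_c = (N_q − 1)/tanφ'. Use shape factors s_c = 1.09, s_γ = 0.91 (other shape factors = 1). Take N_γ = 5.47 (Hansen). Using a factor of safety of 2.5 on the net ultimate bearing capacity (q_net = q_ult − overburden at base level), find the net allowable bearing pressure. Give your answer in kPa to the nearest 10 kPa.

N_q = e^(π·tan23.7°)·tan²(56.85°) = 9.31; N_c = (N_q − 1)/tanφ' = 18.93.
Overburden at base level: q = 17.9 × 1.5 = 26.85 kPa.
The water table is 1.3 m below the base (< B = 1.6 m), so the ½γBN_γ term uses γ̄ = γ' + (d_w/B)(γ − γ') = 9.79 + (1.3/1.6)(17.9 − 9.79) = 16.379 kN/m³.
Cohesion term c·N_c·s_c = 22 × 18.929 × 1.09 = 453.91 kPa; surcharge term q·N_q = 26.85 × 9.3092 = 249.95 kPa; self-weight term 0.5·γ·B·N_γ·s_γ = 0.5 × 16.379 × 1.6 × 5.47 × 0.91 = 65.225 kPa.
q_ult = 453.91 + 249.95 + 65.225 = 769.09 kPa.
q_net = 769.09 − 26.85 = 742.24 kPa.
q_all(net) = 742.24 / 2.5 = 296.9 kPa.

q_all(net) ≈ 300 kPa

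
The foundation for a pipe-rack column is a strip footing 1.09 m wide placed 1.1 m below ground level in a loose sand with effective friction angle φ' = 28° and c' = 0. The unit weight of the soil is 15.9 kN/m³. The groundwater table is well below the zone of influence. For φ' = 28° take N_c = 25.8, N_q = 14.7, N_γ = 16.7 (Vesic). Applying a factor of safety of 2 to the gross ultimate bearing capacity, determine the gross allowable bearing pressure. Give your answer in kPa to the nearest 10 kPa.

q_all ≈ 200 kPa

Overburden at base level: q = 15.9 × 1.1 = 17.49 kPa.
Surcharge term q·N_q = 17.49 × 14.7 = 257.1 kPa; self-weight term 0.5·γ·B·N_γ = 0.5 × 15.9 × 1.09 × 16.7 = 144.71 kPa.
q_ult = 257.1 + 144.71 = 401.82 kPa.
q_all = q_ult / FS = 401.82 / 2 = 200.91 kPa.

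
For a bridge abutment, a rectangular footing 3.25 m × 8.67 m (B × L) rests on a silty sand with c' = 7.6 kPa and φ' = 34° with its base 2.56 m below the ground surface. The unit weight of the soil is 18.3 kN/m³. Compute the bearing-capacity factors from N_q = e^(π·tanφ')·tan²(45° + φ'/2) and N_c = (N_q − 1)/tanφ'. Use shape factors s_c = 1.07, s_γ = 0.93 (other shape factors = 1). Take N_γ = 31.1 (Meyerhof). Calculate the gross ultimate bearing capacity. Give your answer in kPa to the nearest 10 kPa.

tan34° = 0.6745, so N_q = e^(π×0.6745)·tan²(62°) = 8.323 × 3.537 = 29.44.
N_c = (29.44 − 1)/tan34° = 42.16.
q = γ·D_f = 18.3 × 2.56 = 46.848 kPa.
c·N_c·s_c = 7.6 × 42.164 × 1.07 = 342.88 kPa
q·N_q = 46.848 × 29.44 = 1379.2 kPa
0.5·γ·B·N_γ·s_γ = 0.5 × 18.3 × 3.25 × 31.1 × 0.93 = 860.1 kPa
q_ult = 342.88 + 1379.2 + 860.1 = 2582.2 kPa.

q_ult ≈ 2580 kPa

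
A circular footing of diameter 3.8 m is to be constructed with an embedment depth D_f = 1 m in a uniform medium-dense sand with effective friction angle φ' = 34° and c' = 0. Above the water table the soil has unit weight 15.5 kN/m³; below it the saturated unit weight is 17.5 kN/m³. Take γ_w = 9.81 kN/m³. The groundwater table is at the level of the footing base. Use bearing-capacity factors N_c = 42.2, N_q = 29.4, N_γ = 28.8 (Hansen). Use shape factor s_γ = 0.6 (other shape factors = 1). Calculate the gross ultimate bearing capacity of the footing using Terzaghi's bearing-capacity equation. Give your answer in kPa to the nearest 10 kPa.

q = γ·D_f = 15.5 × 1 = 15.5 kPa.
For the ½γBN_γ term take γ' = 17.5 − 9.81 = 7.69 kN/m³ (soil below base is submerged).
q·N_q = 15.5 × 29.4 = 455.7 kPa
0.5·γ·B·N_γ·s_γ = 0.5 × 7.69 × 3.8 × 28.8 × 0.6 = 252.48 kPa
q_ult = 455.7 + 252.48 = 708.18 kPa.

q_ult ≈ 710 kPa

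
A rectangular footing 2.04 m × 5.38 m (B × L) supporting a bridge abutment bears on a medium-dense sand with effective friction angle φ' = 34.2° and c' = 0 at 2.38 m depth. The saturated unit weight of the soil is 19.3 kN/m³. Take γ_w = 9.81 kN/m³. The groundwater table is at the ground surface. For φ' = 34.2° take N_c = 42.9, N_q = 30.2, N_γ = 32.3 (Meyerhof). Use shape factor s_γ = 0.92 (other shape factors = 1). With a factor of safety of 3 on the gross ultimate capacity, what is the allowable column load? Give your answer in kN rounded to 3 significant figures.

Water table at ground surface, so effective unit weight γ' = 19.3 − 9.81 = 9.49 kN/m³ is used throughout; overburden q = 9.49 × 2.38 = 22.586 kPa; the same γ' applies in the ½γBN_γ term.
Surcharge term q·N_q = 22.586 × 30.2 = 682.1 kPa; self-weight term 0.5·γ·B·N_γ·s_γ = 0.5 × 9.49 × 2.04 × 32.3 × 0.92 = 287.64 kPa.
q_ult = 682.1 + 287.64 = 969.75 kPa.
Gross allowable pressure q_all = 969.75 / 3 = 323.25 kPa.
Footing area = 10.9752 m², so allowable column load = 323.25 × 10.9752 = 3547.7 kN.

P_all ≈ 3550 kN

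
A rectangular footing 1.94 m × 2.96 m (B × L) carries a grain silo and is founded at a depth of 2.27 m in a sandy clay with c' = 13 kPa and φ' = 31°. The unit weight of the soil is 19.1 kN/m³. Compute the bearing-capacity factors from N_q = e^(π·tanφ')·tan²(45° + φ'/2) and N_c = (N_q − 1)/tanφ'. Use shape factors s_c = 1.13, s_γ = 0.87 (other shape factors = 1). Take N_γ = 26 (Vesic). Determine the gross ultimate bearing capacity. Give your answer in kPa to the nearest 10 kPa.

tan31° = 0.6009, so N_q = e^(π×0.6009)·tan²(60.5°) = 6.604 × 3.124 = 20.63.
N_c = (20.63 − 1)/tan31° = 32.67.
q = γ·D_f = 19.1 × 2.27 = 43.357 kPa.
c·N_c·s_c = 13 × 32.671 × 1.13 = 479.94 kPa
q·N_q = 43.357 × 20.631 = 894.49 kPa
0.5·γ·B·N_γ·s_γ = 0.5 × 19.1 × 1.94 × 26 × 0.87 = 419.08 kPa
q_ult = 479.94 + 894.49 + 419.08 = 1793.5 kPa.

q_ult ≈ 1790 kPa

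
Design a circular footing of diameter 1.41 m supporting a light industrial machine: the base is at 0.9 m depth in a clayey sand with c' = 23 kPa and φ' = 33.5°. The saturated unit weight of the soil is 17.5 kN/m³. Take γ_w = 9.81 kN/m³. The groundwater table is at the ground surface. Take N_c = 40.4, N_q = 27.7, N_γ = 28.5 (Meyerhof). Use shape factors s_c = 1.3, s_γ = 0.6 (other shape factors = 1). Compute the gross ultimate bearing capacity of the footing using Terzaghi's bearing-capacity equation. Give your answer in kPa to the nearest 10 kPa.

γ' = 17.5 − 9.81 = 7.69 kN/m³ (submerged throughout). q = 7.69 × 0.9 = 6.921 kPa; the same γ' applies in the ½γBN_γ term.
c·N_c·s_c = 23 × 40.4 × 1.3 = 1208 kPa
q·N_q = 6.921 × 27.7 = 191.71 kPa
0.5·γ·B·N_γ·s_γ = 0.5 × 7.69 × 1.41 × 28.5 × 0.6 = 92.707 kPa
q_ult = 1208 + 191.71 + 92.707 = 1492.4 kPa.

q_ult ≈ 1490 kPa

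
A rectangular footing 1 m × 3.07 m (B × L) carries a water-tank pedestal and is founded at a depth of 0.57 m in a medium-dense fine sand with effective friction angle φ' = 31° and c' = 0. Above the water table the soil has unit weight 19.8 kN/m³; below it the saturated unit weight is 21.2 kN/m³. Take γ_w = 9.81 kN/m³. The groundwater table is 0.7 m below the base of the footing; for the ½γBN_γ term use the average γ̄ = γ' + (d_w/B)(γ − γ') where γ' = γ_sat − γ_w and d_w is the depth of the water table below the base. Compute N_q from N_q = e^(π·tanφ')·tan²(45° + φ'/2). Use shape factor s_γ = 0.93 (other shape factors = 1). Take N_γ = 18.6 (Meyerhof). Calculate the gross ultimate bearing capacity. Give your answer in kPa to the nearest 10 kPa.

tan31° = 0.6009, so N_q = e^(π×0.6009)·tan²(60.5°) = 6.604 × 3.124 = 20.63.
q = γ·D_f = 19.8 × 0.57 = 11.286 kPa.
γ' = 11.39 kN/m³; averaging over the depth B below the base, γ̄ = γ' + (d_w/B)(γ − γ') = 17.277 kN/m³.
q·N_q = 11.286 × 20.631 = 232.84 kPa
0.5·γ·B·N_γ·s_γ = 0.5 × 17.277 × 1 × 18.6 × 0.93 = 149.43 kPa
q_ult = 232.84 + 149.43 = 382.27 kPa.

q_ult ≈ 380 kPa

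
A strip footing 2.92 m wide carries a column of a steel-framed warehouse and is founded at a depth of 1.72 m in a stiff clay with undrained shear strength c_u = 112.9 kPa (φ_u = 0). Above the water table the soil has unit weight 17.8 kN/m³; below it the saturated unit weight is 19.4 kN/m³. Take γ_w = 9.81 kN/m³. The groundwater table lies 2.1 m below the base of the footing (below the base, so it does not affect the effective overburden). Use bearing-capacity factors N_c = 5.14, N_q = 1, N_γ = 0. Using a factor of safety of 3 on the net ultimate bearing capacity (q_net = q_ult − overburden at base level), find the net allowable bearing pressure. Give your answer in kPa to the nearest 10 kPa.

Effective surcharge at the founding depth q = γ·D_f = 17.8 × 1.72 = 30.616 kPa.
q_ult = c·N_c + q·N_q
     = 112.9 × 5.14 + 30.616 × 1
     = 580.31 + 30.616 = 610.92 kPa.
q_net = 610.92 − 30.616 = 580.31 kPa.
q_all(net) = 580.31 / 3 = 193.44 kPa.

q_all(net) ≈ 190 kPa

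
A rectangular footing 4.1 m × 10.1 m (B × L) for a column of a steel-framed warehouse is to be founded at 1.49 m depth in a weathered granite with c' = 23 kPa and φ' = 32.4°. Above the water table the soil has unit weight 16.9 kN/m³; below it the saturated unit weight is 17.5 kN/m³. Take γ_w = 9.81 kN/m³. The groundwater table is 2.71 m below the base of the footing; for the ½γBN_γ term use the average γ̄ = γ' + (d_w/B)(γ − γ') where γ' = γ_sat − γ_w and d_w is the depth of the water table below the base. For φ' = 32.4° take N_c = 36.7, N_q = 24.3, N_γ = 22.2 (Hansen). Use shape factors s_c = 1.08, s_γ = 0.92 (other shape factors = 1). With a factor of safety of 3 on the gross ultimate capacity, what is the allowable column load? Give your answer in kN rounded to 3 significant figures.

q = γ·D_f = 16.9 × 1.49 = 25.181 kPa.
γ' = 7.69 kN/m³; averaging over the depth B below the base, γ̄ = γ' + (d_w/B)(γ − γ') = 13.778 kN/m³.
c·N_c·s_c = 23 × 36.7 × 1.08 = 911.63 kPa
q·N_q = 25.181 × 24.3 = 611.9 kPa
0.5·γ·B·N_γ·s_γ = 0.5 × 13.778 × 4.1 × 22.2 × 0.92 = 576.86 kPa
q_ult = 911.63 + 611.9 + 576.86 = 2100.4 kPa.
Gross allowable pressure q_all = 2100.4 / 3 = 700.13 kPa.
Footing area = 41.41 m², so allowable column load = 700.13 × 41.41 = 28992 kN.

P_all ≈ 29000 kN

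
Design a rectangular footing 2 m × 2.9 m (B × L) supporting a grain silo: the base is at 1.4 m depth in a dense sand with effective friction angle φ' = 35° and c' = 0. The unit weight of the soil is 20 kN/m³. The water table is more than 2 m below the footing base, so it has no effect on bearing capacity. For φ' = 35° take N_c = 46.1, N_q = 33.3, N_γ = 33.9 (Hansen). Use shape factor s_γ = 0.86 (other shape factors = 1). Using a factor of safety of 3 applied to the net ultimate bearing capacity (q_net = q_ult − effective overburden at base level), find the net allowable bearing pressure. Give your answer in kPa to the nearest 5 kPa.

q = γ·D_f = 20 × 1.4 = 28 kPa.
q·N_q = 28 × 33.3 = 932.4 kPa
0.5·γ·B·N_γ·s_γ = 0.5 × 20 × 2 × 33.9 × 0.86 = 583.08 kPa
q_ult = 932.4 + 583.08 = 1515.5 kPa.
Net ultimate: q_net = 1515.5 − 28 = 1487.5 kPa.
q_all(net) = 1487.5 / 3 = 495.83 kPa.

q_all(net) ≈ 495 kPa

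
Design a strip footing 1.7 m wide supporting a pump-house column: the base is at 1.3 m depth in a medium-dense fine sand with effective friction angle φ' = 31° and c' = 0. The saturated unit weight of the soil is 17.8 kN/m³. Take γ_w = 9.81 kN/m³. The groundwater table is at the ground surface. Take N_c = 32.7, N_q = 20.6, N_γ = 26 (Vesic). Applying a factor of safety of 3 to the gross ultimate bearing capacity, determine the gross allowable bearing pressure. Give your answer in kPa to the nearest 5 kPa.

q_all ≈ 130 kPa

Water table at ground surface, so effective unit weight γ' = 17.8 − 9.81 = 7.99 kN/m³ is used throughout; overburden q = 7.99 × 1.3 = 10.387 kPa; the same γ' applies in the ½γBN_γ term.
Surcharge term q·N_q = 10.387 × 20.6 = 213.97 kPa; self-weight term 0.5·γ·B·N_γ = 0.5 × 7.99 × 1.7 × 26 = 176.58 kPa.
q_ult = 213.97 + 176.58 = 390.55 kPa.
q_all = q_ult / FS = 390.55 / 3 = 130.18 kPa.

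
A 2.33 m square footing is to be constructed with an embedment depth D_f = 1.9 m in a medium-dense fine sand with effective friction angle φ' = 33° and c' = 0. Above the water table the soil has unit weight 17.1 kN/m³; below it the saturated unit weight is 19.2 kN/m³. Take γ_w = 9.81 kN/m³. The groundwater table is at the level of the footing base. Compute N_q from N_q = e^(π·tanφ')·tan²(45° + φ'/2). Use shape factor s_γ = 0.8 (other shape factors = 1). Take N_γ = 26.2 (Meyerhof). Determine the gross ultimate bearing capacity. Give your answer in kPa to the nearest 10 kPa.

q_ult ≈ 1080 kPa

tan33° = 0.6494, so N_q = e^(π×0.6494)·tan²(61.5°) = 7.692 × 3.392 = 26.09.
Overburden at base level: q = 17.1 × 1.9 = 32.49 kPa.
Below the base the soil is submerged, so the ½γBN_γ term uses γ' = 19.2 − 9.81 = 9.39 kN/m³.
Surcharge term q·N_q = 32.49 × 26.092 = 847.73 kPa; self-weight term 0.5·γ·B·N_γ·s_γ = 0.5 × 9.39 × 2.33 × 26.2 × 0.8 = 229.29 kPa.
q_ult = 847.73 + 229.29 = 1077 kPa.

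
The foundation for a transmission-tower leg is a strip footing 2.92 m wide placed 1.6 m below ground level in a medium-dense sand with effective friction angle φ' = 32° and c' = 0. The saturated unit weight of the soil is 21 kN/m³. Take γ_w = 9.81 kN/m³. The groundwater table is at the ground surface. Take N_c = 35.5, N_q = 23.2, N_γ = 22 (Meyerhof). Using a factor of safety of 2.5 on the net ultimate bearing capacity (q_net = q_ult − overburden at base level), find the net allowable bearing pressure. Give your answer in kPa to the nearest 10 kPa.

q_all(net) ≈ 300 kPa

γ' = 21 − 9.81 = 11.19 kN/m³ (submerged throughout). q = 11.19 × 1.6 = 17.904 kPa; the same γ' applies in the ½γBN_γ term.
q·N_q = 17.904 × 23.2 = 415.37 kPa
0.5·γ·B·N_γ = 0.5 × 11.19 × 2.92 × 22 = 359.42 kPa
q_ult = 415.37 + 359.42 = 774.8 kPa.
q_net = 774.8 − 17.904 = 756.89 kPa.
q_all(net) = 756.89 / 2.5 = 302.76 kPa.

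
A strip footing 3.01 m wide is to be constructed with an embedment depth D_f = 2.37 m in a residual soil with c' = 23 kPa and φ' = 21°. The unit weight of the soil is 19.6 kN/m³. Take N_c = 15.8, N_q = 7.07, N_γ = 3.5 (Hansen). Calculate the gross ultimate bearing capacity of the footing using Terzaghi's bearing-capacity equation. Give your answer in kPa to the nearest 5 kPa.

q_ult ≈ 795 kPa

Effective surcharge at the founding depth q = γ·D_f = 19.6 × 2.37 = 46.452 kPa.
q_ult = c·N_c + q·N_q + 0.5·γ·B·N_γ
     = 23 × 15.8 + 46.452 × 7.07 + 0.5 × 19.6 × 3.01 × 3.5
     = 363.4 + 328.42 + 103.24 = 795.06 kPa.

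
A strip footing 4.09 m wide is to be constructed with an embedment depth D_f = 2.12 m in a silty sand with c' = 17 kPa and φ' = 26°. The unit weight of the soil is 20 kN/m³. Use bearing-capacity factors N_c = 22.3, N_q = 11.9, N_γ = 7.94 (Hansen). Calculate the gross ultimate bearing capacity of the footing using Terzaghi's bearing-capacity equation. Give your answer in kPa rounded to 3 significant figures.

Effective surcharge at the founding depth q = γ·D_f = 20 × 2.12 = 42.4 kPa.
q_ult = c·N_c + q·N_q + 0.5·γ·B·N_γ
     = 17 × 22.3 + 42.4 × 11.9 + 0.5 × 20 × 4.09 × 7.94
     = 379.1 + 504.56 + 324.75 = 1208.4 kPa.

q_ult ≈ 1210 kPa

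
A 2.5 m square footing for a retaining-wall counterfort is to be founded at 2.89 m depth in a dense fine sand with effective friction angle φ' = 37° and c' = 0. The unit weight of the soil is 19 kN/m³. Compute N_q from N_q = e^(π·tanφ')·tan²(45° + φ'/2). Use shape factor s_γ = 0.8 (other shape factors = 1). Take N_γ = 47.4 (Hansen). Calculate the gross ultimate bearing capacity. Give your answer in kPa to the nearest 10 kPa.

tan37° = 0.7536, so N_q = e^(π×0.7536)·tan²(63.5°) = 10.669 × 4.023 = 42.92.
Overburden at base level: q = 19 × 2.89 = 54.91 kPa.
Surcharge term q·N_q = 54.91 × 42.92 = 2356.7 kPa; self-weight term 0.5·γ·B·N_γ·s_γ = 0.5 × 19 × 2.5 × 47.4 × 0.8 = 900.6 kPa.
q_ult = 2356.7 + 900.6 = 3257.3 kPa.

q_ult ≈ 3260 kPa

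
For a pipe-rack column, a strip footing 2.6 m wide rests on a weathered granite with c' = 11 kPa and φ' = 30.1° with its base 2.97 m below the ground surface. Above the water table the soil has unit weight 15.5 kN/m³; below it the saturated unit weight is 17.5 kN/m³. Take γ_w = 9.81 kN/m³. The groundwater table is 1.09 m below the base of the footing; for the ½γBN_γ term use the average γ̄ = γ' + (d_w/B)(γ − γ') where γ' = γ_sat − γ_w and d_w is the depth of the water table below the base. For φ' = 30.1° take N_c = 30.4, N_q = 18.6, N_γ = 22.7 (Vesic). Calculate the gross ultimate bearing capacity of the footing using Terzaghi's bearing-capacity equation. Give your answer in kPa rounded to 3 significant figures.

q_ult ≈ 1510 kPa

Effective surcharge at the founding depth q = γ·D_f = 15.5 × 2.97 = 46.035 kPa.
With d_w = 1.09 m < B, γ̄ = 7.69 + (1.09/2.6) × (15.5 − 7.69) = 10.964 kN/m³.
q_ult = c·N_c + q·N_q + 0.5·γ·B·N_γ
     = 11 × 30.4 + 46.035 × 18.6 + 0.5 × 10.964 × 2.6 × 22.7
     = 334.4 + 856.25 + 323.55 = 1514.2 kPa.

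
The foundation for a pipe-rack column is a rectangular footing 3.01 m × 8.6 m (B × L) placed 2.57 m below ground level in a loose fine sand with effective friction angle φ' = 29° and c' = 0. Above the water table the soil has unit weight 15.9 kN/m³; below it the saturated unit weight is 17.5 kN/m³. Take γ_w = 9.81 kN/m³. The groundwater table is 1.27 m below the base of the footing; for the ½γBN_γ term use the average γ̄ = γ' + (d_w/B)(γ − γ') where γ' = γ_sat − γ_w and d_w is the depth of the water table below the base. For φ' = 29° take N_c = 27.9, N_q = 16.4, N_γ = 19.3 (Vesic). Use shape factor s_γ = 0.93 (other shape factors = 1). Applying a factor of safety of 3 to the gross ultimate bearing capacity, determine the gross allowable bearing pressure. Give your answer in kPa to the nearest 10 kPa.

Overburden at base level: q = 15.9 × 2.57 = 40.863 kPa.
The water table is 1.27 m below the base (< B = 3.01 m), so the ½γBN_γ term uses γ̄ = γ' + (d_w/B)(γ − γ') = 7.69 + (1.27/3.01)(15.9 − 7.69) = 11.154 kN/m³.
Surcharge term q·N_q = 40.863 × 16.4 = 670.15 kPa; self-weight term 0.5·γ·B·N_γ·s_γ = 0.5 × 11.154 × 3.01 × 19.3 × 0.93 = 301.31 kPa.
q_ult = 670.15 + 301.31 = 971.46 kPa.
q_all = q_ult / FS = 971.46 / 3 = 323.82 kPa.

q_all ≈ 320 kPa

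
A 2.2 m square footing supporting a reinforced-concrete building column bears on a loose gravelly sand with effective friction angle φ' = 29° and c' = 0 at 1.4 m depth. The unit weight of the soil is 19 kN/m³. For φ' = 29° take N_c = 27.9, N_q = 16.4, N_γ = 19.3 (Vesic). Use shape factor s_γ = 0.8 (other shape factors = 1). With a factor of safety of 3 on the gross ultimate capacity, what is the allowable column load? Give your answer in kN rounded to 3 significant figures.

P_all ≈ 1220 kN

q = γ·D_f = 19 × 1.4 = 26.6 kPa.
q·N_q = 26.6 × 16.4 = 436.24 kPa
0.5·γ·B·N_γ·s_γ = 0.5 × 19 × 2.2 × 19.3 × 0.8 = 322.7 kPa
q_ult = 436.24 + 322.7 = 758.94 kPa.
Gross allowable pressure q_all = 758.94 / 3 = 252.98 kPa.
Footing area = 4.84 m², so allowable column load = 252.98 × 4.84 = 1224.4 kN.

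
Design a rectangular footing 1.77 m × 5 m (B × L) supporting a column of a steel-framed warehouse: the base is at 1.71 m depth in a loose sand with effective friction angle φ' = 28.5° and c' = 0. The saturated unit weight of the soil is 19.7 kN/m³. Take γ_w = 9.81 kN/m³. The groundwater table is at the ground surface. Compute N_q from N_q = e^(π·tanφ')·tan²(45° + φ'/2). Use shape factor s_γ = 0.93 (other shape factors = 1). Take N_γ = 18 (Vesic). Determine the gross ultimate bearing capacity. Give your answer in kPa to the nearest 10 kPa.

tan28.5° = 0.543, so N_q = e^(π×0.543)·tan²(59.25°) = 5.505 × 2.825 = 15.55.
γ' = 19.7 − 9.81 = 9.89 kN/m³ (submerged throughout). q = 9.89 × 1.71 = 16.912 kPa; the same γ' applies in the ½γBN_γ term.
q·N_q = 16.912 × 15.554 = 263.05 kPa
0.5·γ·B·N_γ·s_γ = 0.5 × 9.89 × 1.77 × 18 × 0.93 = 146.52 kPa
q_ult = 263.05 + 146.52 = 409.57 kPa.

q_ult ≈ 410 kPa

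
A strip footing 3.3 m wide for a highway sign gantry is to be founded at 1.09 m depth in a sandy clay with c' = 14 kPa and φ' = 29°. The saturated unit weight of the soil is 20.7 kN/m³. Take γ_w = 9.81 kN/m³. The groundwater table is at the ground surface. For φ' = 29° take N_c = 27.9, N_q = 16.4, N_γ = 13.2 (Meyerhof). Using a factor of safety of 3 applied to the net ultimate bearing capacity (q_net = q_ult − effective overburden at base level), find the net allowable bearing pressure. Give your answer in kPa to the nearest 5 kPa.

Water table at ground surface, so effective unit weight γ' = 20.7 − 9.81 = 10.89 kN/m³ is used throughout; overburden q = 10.89 × 1.09 = 11.87 kPa; the same γ' applies in the ½γBN_γ term.
Cohesion term c·N_c = 14 × 27.9 = 390.6 kPa; surcharge term q·N_q = 11.87 × 16.4 = 194.67 kPa; self-weight term 0.5·γ·B·N_γ = 0.5 × 10.89 × 3.3 × 13.2 = 237.18 kPa.
q_ult = 390.6 + 194.67 + 237.18 = 822.45 kPa.
Net ultimate: q_net = 822.45 − 11.87 = 810.58 kPa.
q_all(net) = 810.58 / 3 = 270.19 kPa.

q_all(net) ≈ 270 kPa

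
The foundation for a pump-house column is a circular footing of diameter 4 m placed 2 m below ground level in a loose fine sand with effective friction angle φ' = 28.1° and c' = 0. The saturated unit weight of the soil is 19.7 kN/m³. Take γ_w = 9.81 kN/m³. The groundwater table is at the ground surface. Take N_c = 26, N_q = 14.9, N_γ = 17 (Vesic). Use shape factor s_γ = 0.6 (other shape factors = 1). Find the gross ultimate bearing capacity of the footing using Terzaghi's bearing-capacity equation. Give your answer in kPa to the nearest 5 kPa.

Water table at ground surface, so effective unit weight γ' = 19.7 − 9.81 = 9.89 kN/m³ is used throughout; overburden q = 9.89 × 2 = 19.78 kPa; the same γ' applies in the ½γBN_γ term.
Surcharge term q·N_q = 19.78 × 14.9 = 294.72 kPa; self-weight term 0.5·γ·B·N_γ·s_γ = 0.5 × 9.89 × 4 × 17 × 0.6 = 201.76 kPa.
q_ult = 294.72 + 201.76 = 496.48 kPa.

q_ult ≈ 495 kPa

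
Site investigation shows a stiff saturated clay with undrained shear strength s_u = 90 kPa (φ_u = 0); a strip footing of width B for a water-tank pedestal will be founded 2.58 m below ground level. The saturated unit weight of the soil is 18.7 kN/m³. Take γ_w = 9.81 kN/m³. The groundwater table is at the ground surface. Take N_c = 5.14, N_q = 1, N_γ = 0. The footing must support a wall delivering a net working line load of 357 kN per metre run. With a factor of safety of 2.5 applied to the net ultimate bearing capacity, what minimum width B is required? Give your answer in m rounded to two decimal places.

B = 1.93 m

γ' = 18.7 − 9.81 = 8.89 kN/m³ (submerged throughout). q = 8.89 × 2.58 = 22.936 kPa.
c·N_c = 90 × 5.14 = 462.6 kPa
q·N_q = 22.936 × 1 = 22.936 kPa
q_ult = 462.6 + 22.936 = 485.54 kPa.
For φ = 0 the ½γBN_γ term vanishes, so q_ult is independent of B. q_net = 485.54 − 22.936 = 462.6 kPa; q_all(net) = 462.6/2.5 = 185.04 kPa.
Required width B = w / q_all(net) = 357 / 185.04 = 1.929 m.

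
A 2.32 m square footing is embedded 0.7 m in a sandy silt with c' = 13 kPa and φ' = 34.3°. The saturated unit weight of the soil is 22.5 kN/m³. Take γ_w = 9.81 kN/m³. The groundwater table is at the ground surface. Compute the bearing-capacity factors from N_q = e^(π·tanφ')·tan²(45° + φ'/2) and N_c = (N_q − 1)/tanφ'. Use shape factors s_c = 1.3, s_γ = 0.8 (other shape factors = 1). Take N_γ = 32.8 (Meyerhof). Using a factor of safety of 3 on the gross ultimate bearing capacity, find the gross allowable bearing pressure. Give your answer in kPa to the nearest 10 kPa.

q_all ≈ 460 kPa

N_q = e^(π·tan34.3°)·tan²(62.15°) = 30.54; N_c = (N_q − 1)/tanφ' = 43.3.
Water table at ground surface, so effective unit weight γ' = 22.5 − 9.81 = 12.69 kN/m³ is used throughout; overburden q = 12.69 × 0.7 = 8.883 kPa; the same γ' applies in the ½γBN_γ term.
Cohesion term c·N_c·s_c = 13 × 43.303 × 1.3 = 731.82 kPa; surcharge term q·N_q = 8.883 × 30.539 = 271.28 kPa; self-weight term 0.5·γ·B·N_γ·s_γ = 0.5 × 12.69 × 2.32 × 32.8 × 0.8 = 386.26 kPa.
q_ult = 731.82 + 271.28 + 386.26 = 1389.4 kPa.
q_all = 1389.4 / 3 = 463.12 kPa.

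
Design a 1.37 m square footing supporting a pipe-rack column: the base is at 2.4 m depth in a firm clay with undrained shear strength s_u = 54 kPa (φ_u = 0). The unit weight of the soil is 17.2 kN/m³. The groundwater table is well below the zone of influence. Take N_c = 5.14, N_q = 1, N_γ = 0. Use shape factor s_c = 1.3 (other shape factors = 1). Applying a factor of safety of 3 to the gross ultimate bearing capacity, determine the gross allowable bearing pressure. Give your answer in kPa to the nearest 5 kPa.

q_all ≈ 135 kPa

Effective surcharge at the founding depth q = γ·D_f = 17.2 × 2.4 = 41.28 kPa.
q_ult = c·N_c·s_c + q·N_q
     = 54 × 5.14 × 1.3 + 41.28 × 1
     = 360.83 + 41.28 = 402.11 kPa.
q_all = q_ult / FS = 402.11 / 3 = 134.04 kPa.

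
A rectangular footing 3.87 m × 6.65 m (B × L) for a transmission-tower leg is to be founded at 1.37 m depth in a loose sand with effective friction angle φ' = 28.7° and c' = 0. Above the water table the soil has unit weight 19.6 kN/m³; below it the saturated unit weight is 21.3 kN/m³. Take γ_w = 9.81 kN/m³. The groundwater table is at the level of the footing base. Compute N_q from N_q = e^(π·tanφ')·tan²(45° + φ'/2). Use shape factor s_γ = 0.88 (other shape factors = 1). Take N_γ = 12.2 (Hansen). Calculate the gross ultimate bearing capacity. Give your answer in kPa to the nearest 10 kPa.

q_ult ≈ 670 kPa

tan28.7° = 0.5475, so N_q = e^(π×0.5475)·tan²(59.35°) = 5.584 × 2.848 = 15.9.
q = γ·D_f = 19.6 × 1.37 = 26.852 kPa.
For the ½γBN_γ term take γ' = 21.3 − 9.81 = 11.49 kN/m³ (soil below base is submerged).
q·N_q = 26.852 × 15.903 = 427.03 kPa
0.5·γ·B·N_γ·s_γ = 0.5 × 11.49 × 3.87 × 12.2 × 0.88 = 238.7 kPa
q_ult = 427.03 + 238.7 = 665.73 kPa.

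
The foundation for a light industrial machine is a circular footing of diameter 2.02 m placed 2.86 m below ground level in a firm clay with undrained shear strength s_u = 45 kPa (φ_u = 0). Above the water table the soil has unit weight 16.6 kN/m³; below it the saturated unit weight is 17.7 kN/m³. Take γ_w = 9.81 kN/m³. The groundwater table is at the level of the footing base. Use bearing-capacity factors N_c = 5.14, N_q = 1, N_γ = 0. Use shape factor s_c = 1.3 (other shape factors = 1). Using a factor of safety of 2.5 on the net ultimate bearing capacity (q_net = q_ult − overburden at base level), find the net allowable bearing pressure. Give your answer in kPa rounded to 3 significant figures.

q_all(net) ≈ 120 kPa

Overburden at base level: q = 16.6 × 2.86 = 47.476 kPa.
Cohesion term c·N_c·s_c = 45 × 5.14 × 1.3 = 300.69 kPa; surcharge term q·N_q = 47.476 × 1 = 47.476 kPa.
q_ult = 300.69 + 47.476 = 348.17 kPa.
q_net = 348.17 − 47.476 = 300.69 kPa.
q_all(net) = 300.69 / 2.5 = 120.28 kPa.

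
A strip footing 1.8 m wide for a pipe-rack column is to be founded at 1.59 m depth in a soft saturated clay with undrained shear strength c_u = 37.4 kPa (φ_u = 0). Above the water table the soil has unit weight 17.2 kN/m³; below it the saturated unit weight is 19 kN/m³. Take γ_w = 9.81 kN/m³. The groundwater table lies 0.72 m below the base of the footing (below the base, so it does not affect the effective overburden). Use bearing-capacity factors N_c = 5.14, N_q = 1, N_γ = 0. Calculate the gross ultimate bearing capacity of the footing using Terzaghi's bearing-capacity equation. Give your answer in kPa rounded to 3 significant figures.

q_ult ≈ 220 kPa

q = γ·D_f = 17.2 × 1.59 = 27.348 kPa.
c·N_c = 37.4 × 5.14 = 192.24 kPa
q·N_q = 27.348 × 1 = 27.348 kPa
q_ult = 192.24 + 27.348 = 219.58 kPa.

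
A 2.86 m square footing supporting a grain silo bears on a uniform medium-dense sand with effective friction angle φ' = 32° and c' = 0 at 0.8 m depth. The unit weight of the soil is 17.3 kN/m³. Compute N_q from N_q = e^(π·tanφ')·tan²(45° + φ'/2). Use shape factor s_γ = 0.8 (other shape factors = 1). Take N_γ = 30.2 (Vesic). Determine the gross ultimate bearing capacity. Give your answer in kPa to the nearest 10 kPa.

q_ult ≈ 920 kPa

tan32° = 0.6249, so N_q = e^(π×0.6249)·tan²(61°) = 7.121 × 3.255 = 23.18.
q = γ·D_f = 17.3 × 0.8 = 13.84 kPa.
q·N_q = 13.84 × 23.177 = 320.77 kPa
0.5·γ·B·N_γ·s_γ = 0.5 × 17.3 × 2.86 × 30.2 × 0.8 = 597.69 kPa
q_ult = 320.77 + 597.69 = 918.46 kPa.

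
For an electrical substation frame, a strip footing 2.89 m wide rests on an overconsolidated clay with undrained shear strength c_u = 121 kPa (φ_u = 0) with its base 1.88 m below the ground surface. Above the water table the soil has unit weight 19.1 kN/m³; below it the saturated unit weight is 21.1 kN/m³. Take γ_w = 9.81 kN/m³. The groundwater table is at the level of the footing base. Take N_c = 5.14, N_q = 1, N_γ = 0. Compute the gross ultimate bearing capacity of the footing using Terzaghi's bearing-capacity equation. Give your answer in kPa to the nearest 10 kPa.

q_ult ≈ 660 kPa

Effective surcharge at the founding depth q = γ·D_f = 19.1 × 1.88 = 35.908 kPa.
q_ult = c·N_c + q·N_q
     = 121 × 5.14 + 35.908 × 1
     = 621.94 + 35.908 = 657.85 kPa.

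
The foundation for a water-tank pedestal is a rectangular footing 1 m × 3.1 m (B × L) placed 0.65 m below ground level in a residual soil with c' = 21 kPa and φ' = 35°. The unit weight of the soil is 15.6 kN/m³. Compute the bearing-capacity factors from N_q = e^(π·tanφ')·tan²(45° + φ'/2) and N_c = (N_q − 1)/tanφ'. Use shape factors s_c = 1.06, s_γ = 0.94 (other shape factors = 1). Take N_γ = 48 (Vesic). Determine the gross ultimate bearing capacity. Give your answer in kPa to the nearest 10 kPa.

tan35° = 0.7002, so N_q = e^(π×0.7002)·tan²(62.5°) = 9.023 × 3.69 = 33.3.
N_c = (33.3 − 1)/tan35° = 46.12.
q = γ·D_f = 15.6 × 0.65 = 10.14 kPa.
c·N_c·s_c = 21 × 46.124 × 1.06 = 1026.7 kPa
q·N_q = 10.14 × 33.296 = 337.62 kPa
0.5·γ·B·N_γ·s_γ = 0.5 × 15.6 × 1 × 48 × 0.94 = 351.94 kPa
q_ult = 1026.7 + 337.62 + 351.94 = 1716.3 kPa.

q_ult ≈ 1720 kPa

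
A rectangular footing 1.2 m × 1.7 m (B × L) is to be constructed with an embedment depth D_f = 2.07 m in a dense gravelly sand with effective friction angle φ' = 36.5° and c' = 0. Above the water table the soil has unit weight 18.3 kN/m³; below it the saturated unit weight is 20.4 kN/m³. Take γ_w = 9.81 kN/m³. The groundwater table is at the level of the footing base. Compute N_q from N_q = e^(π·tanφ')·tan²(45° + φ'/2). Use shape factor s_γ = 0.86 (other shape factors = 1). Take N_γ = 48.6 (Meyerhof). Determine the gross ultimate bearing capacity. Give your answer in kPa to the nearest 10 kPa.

tan36.5° = 0.74, so N_q = e^(π×0.74)·tan²(63.25°) = 10.223 × 3.936 = 40.24.
Effective surcharge at the founding depth q = γ·D_f = 18.3 × 2.07 = 37.881 kPa.
The water table coincides with the base, so in the self-weight term γ → γ' = 10.59 kN/m³.
q_ult = q·N_q + 0.5·γ·B·N_γ·s_γ
     = 37.881 × 40.24 + 0.5 × 10.59 × 1.2 × 48.6 × 0.86
     = 1524.3 + 265.57 = 1789.9 kPa.

q_ult ≈ 1790 kPa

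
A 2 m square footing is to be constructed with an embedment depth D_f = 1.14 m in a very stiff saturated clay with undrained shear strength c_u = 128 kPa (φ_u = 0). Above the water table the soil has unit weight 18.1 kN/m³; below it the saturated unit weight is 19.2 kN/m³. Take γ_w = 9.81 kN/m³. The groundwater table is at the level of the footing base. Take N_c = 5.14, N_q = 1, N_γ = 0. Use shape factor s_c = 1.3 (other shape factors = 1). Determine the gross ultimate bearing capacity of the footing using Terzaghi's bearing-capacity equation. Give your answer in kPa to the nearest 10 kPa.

q_ult ≈ 880 kPa

Effective surcharge at the founding depth q = γ·D_f = 18.1 × 1.14 = 20.634 kPa.
q_ult = c·N_c·s_c + q·N_q
     = 128 × 5.14 × 1.3 + 20.634 × 1
     = 855.3 + 20.634 = 875.93 kPa.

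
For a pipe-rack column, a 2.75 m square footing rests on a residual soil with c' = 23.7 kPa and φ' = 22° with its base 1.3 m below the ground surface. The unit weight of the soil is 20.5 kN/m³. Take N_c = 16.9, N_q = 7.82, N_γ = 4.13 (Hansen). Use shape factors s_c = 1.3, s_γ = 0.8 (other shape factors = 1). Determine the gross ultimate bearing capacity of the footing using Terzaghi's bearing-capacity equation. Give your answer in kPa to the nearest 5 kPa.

Overburden at base level: q = 20.5 × 1.3 = 26.65 kPa.
Cohesion term c·N_c·s_c = 23.7 × 16.9 × 1.3 = 520.69 kPa; surcharge term q·N_q = 26.65 × 7.82 = 208.4 kPa; self-weight term 0.5·γ·B·N_γ·s_γ = 0.5 × 20.5 × 2.75 × 4.13 × 0.8 = 93.132 kPa.
q_ult = 520.69 + 208.4 + 93.132 = 822.22 kPa.

q_ult ≈ 820 kPa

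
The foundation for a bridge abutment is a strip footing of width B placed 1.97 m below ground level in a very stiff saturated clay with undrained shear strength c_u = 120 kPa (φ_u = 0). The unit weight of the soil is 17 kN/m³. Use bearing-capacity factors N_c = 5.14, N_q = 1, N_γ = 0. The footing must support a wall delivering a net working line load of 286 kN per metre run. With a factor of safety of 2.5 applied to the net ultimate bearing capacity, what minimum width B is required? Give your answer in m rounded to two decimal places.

B = 1.16 m

Effective surcharge at the founding depth q = γ·D_f = 17 × 1.97 = 33.49 kPa.
q_ult = c·N_c + q·N_q
     = 120 × 5.14 + 33.49 × 1
     = 616.8 + 33.49 = 650.29 kPa.
For φ = 0 the ½γBN_γ term vanishes, so q_ult is independent of B. q_net = 650.29 − 33.49 = 616.8 kPa; q_all(net) = 616.8/2.5 = 246.72 kPa.
Required width B = w / q_all(net) = 286 / 246.72 = 1.159 m.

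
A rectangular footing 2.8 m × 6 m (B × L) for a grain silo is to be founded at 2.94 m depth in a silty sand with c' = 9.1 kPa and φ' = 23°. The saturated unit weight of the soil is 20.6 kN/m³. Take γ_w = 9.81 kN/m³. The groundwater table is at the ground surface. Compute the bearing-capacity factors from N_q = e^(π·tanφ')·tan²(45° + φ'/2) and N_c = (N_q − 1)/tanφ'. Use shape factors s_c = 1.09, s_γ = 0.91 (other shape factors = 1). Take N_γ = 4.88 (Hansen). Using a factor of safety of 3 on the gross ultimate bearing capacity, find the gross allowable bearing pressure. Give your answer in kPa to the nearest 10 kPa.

q_all ≈ 170 kPa

N_q = e^(π·tan23°)·tan²(56.5°) = 8.66; N_c = (N_q − 1)/tanφ' = 18.05.
Water table at ground surface, so effective unit weight γ' = 20.6 − 9.81 = 10.79 kN/m³ is used throughout; overburden q = 10.79 × 2.94 = 31.723 kPa; the same γ' applies in the ½γBN_γ term.
Cohesion term c·N_c·s_c = 9.1 × 18.049 × 1.09 = 179.02 kPa; surcharge term q·N_q = 31.723 × 8.6612 = 274.76 kPa; self-weight term 0.5·γ·B·N_γ·s_γ = 0.5 × 10.79 × 2.8 × 4.88 × 0.91 = 67.083 kPa.
q_ult = 179.02 + 274.76 + 67.083 = 520.86 kPa.
q_all = 520.86 / 3 = 173.62 kPa.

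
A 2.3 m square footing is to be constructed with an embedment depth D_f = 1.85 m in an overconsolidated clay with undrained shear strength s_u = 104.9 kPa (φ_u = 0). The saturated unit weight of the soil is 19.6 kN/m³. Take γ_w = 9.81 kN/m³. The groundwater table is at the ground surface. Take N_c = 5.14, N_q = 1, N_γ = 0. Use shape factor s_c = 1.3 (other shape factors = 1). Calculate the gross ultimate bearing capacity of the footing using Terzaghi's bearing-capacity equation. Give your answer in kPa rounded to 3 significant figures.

q_ult ≈ 719 kPa

γ' = 19.6 − 9.81 = 9.79 kN/m³ (submerged throughout). q = 9.79 × 1.85 = 18.112 kPa.
c·N_c·s_c = 104.9 × 5.14 × 1.3 = 700.94 kPa
q·N_q = 18.112 × 1 = 18.112 kPa
q_ult = 700.94 + 18.112 = 719.05 kPa.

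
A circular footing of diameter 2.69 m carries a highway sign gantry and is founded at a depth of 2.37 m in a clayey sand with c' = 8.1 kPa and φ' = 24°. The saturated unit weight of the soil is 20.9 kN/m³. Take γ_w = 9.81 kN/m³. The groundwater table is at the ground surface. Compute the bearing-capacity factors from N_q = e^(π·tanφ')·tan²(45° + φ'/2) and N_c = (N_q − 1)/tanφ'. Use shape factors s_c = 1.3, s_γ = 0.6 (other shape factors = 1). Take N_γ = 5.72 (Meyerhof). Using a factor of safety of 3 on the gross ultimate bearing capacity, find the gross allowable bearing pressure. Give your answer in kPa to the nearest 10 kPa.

N_q = e^(π·tan24°)·tan²(57°) = 9.6; N_c = (N_q − 1)/tanφ' = 19.32.
γ' = 20.9 − 9.81 = 11.09 kN/m³ (submerged throughout). q = 11.09 × 2.37 = 26.283 kPa; the same γ' applies in the ½γBN_γ term.
c·N_c·s_c = 8.1 × 19.324 × 1.3 = 203.48 kPa
q·N_q = 26.283 × 9.6034 = 252.41 kPa
0.5·γ·B·N_γ·s_γ = 0.5 × 11.09 × 2.69 × 5.72 × 0.6 = 51.192 kPa
q_ult = 203.48 + 252.41 + 51.192 = 507.08 kPa.
q_all = 507.08 / 3 = 169.03 kPa.

q_all ≈ 170 kPa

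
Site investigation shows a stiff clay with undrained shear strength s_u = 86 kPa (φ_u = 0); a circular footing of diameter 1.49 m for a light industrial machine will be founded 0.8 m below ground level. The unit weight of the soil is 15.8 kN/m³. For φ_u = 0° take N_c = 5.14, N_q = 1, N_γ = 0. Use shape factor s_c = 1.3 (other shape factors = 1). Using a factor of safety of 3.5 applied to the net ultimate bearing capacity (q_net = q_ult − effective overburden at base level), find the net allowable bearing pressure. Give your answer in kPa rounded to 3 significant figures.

q = γ·D_f = 15.8 × 0.8 = 12.64 kPa.
c·N_c·s_c = 86 × 5.14 × 1.3 = 574.65 kPa
q·N_q = 12.64 × 1 = 12.64 kPa
q_ult = 574.65 + 12.64 = 587.29 kPa.
Net ultimate: q_net = 587.29 − 12.64 = 574.65 kPa.
q_all(net) = 574.65 / 3.5 = 164.19 kPa.

q_all(net) ≈ 164 kPa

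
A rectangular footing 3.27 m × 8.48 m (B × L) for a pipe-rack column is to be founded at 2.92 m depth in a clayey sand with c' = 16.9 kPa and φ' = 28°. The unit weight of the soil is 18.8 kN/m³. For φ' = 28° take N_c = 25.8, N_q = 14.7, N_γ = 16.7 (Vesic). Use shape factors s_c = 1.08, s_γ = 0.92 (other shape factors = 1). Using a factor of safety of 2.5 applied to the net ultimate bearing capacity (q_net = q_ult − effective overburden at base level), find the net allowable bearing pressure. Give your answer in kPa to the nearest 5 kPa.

q = γ·D_f = 18.8 × 2.92 = 54.896 kPa.
c·N_c·s_c = 16.9 × 25.8 × 1.08 = 470.9 kPa
q·N_q = 54.896 × 14.7 = 806.97 kPa
0.5·γ·B·N_γ·s_γ = 0.5 × 18.8 × 3.27 × 16.7 × 0.92 = 472.26 kPa
q_ult = 470.9 + 806.97 + 472.26 = 1750.1 kPa.
Net ultimate: q_net = 1750.1 − 54.896 = 1695.2 kPa.
q_all(net) = 1695.2 / 2.5 = 678.09 kPa.

q_all(net) ≈ 680 kPa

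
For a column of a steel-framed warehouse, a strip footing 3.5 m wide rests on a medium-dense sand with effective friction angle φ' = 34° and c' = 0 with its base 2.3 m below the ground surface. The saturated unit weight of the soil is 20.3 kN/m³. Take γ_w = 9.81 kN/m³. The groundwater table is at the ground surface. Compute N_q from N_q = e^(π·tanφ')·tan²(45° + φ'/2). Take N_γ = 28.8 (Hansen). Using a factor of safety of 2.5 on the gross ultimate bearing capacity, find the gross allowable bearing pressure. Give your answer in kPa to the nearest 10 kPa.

N_q = e^(π·tan34°)·tan²(62°) = 29.44.
γ' = 20.3 − 9.81 = 10.49 kN/m³ (submerged throughout). q = 10.49 × 2.3 = 24.127 kPa; the same γ' applies in the ½γBN_γ term.
q·N_q = 24.127 × 29.44 = 710.29 kPa
0.5·γ·B·N_γ = 0.5 × 10.49 × 3.5 × 28.8 = 528.7 kPa
q_ult = 710.29 + 528.7 = 1239 kPa.
q_all = 1239 / 2.5 = 495.6 kPa.

q_all ≈ 500 kPa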